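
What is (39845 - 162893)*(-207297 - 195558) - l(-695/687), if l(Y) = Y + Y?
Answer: 34054934902870/687 ≈ 4.9571e+10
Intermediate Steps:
l(Y) = 2*Y
(39845 - 162893)*(-207297 - 195558) - l(-695/687) = (39845 - 162893)*(-207297 - 195558) - 2*(-695/687) = -123048*(-402855) - 2*(-695*1/687) = 49570502040 - 2*(-695)/687 = 49570502040 - 1*(-1390/687) = 49570502040 + 1390/687 = 34054934902870/687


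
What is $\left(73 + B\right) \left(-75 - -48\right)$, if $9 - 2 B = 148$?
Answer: $- \frac{189}{2} \approx -94.5$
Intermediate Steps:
$B = - \frac{139}{2}$ ($B = \frac{9}{2} - 74 = - \frac{139}{2} \approx -69.5$)
$\left(73 + B\right) \left(-75 - -48\right) = \left(73 - \frac{139}{2}\right) \left(-75 - -48\right) = \frac{7 \left(-75 + 48\right)}{2} = \frac{7}{2} \left(-27\right) = - \frac{189}{2}$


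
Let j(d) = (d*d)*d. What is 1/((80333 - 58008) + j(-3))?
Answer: 1/22298 ≈ 4.4847e-5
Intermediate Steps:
j(d) = d³ (j(d) = d²*d = d³)
1/((80333 - 58008) + j(-3)) = 1/((80333 - 58008) + (-3)³) = 1/(22325 - 27) = 1/22298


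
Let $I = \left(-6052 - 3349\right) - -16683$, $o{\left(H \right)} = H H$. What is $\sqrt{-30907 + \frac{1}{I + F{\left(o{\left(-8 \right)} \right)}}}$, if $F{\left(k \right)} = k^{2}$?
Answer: $\frac{i \sqrt{4001185716410}}{11378} \approx 175.8 i$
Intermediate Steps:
$o{\left(H \right)} = H^{2}$
$I = 7282$ ($I = \left(-6052 - 3349\right) + 16683 = -9401 + 16683 = 7282$)
$\sqrt{-30907 + \frac{1}{I + F{\left(o{\left(-8 \right)} \right)}}} = \sqrt{-30907 + \frac{1}{7282 + \left(\left(-8\right)^{2}\right)^{2}}} = \sqrt{-30907 + \frac{1}{7282 + 64^{2}}} = \sqrt{-30907 + \frac{1}{7282 + 4096}} = \sqrt{-30907 + \frac{1}{11378}} = \sqrt{- \frac{351659845}{11378}} = \frac{i \sqrt{4001185716410}}{11378}$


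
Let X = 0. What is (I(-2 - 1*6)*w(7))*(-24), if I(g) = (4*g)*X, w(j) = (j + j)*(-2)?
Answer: 0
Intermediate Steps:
w(j) = -4*j (w(j) = (2*j)*(-2) = -4*j)
I(g) = 0 (I(g) = (4*g)*0 = 0)
(I(-2 - 1*6)*w(7))*(-24) = (0*(-4*7))*(-24) = (0*(-28))*(-24) = 0*(-24) = 0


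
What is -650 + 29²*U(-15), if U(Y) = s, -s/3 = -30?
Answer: 75040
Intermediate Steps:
s = 90 (s = -3*(-30) = 90)
U(Y) = 90
-650 + 29²*U(-15) = -650 + 29²*90 = -650 + 841*90 = -650 + 75690 = 75040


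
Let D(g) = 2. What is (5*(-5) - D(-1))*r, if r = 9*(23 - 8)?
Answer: -3645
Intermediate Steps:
r = 135 (r = 9*15 = 135)
(5*(-5) - D(-1))*r = (5*(-5) - 1*2)*135 = (-25 - 2)*135 = -27*135 = -3645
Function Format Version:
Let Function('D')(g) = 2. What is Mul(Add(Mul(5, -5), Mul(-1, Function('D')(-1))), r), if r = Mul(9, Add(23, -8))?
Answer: -3645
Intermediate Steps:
r = 135 (r = Mul(9, 15) = 135)
Mul(Add(Mul(5, -5), Mul(-1, Function('D')(-1))), r) = Mul(Add(Mul(5, -5), Mul(-1, 2)), 135) = Mul(Add(-25, -2), 135) = Mul(-27, 135) = -3645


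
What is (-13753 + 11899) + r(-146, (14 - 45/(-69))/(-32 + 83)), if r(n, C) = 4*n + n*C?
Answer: -2908976/1173 ≈ -2479.9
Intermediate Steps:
r(n, C) = 4*n + C*n
(-13753 + 11899) + r(-146, (14 - 45/(-69))/(-32 + 83)) = (-13753 + 11899) - 146*(4 + (14 - 45/(-69))/(-32 + 83)) = -1854 - 146*(4 + (14 - 45*(-1/69))/51) = -1854 - 146*(4 + (14 + 15/23)*(1/51)) = -1854 - 146*(4 + (337/23)*(1/51)) = -1854 - 146*(4 + 337/1173) = -1854 - 146*5029/1173 = -1854 - 734234/1173 = -2908976/1173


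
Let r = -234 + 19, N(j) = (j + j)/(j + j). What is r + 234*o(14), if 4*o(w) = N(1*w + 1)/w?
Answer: -5903/28 ≈ -210.82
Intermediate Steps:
N(j) = 1 (N(j) = (2*j)/((2*j)) = (2*j)*(1/(2*j)) = 1)
o(w) = 1/(4*w) (o(w) = (1/w)/4 = 1/(4*w))
r = -215
r + 234*o(14) = -215 + 234*((¼)/14) = -215 + 234*((¼)*(1/14)) = -215 + 234*(1/56) = -215 + 117/28 = -5903/28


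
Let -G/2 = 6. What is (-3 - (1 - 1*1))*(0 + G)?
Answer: 36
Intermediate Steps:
G = -12 (G = -2*6 = -12)
(-3 - (1 - 1*1))*(0 + G) = (-3 - (1 - 1*1))*(0 - 12) = (-3 - (1 - 1))*(-12) = (-3 - 1*0)*(-12) = (-3 + 0)*(-12) = -3*(-12) = 36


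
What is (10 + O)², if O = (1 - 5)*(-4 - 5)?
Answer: 2116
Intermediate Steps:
O = 36 (O = -4*(-9) = 36)
(10 + O)² = (10 + 36)² = 46² = 2116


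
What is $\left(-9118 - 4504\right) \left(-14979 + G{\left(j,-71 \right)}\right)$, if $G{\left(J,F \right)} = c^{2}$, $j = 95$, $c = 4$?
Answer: $203825986$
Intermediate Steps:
$G{\left(J,F \right)} = 16$ ($G{\left(J,F \right)} = 4^{2} = 16$)
$\left(-9118 - 4504\right) \left(-14979 + G{\left(j,-71 \right)}\right) = \left(-9118 - 4504\right) \left(-14979 + 16\right) = \left(-13622\right) \left(-14963\right) = 203825986$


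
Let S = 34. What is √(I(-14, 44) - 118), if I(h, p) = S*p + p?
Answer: 3*√158 ≈ 37.709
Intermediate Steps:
I(h, p) = 35*p (I(h, p) = 34*p + p = 35*p)
√(I(-14, 44) - 118) = √(35*44 - 118) = √(1540 - 118) = √1422 = 3*√158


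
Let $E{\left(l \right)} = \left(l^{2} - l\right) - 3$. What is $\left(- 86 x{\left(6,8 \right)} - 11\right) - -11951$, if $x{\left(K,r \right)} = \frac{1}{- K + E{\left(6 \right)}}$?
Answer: $\frac{250654}{21} \approx 11936.0$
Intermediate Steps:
$E{\left(l \right)} = -3 + l^{2} - l$
$x{\left(K,r \right)} = \frac{1}{27 - K}$ ($x{\left(K,r \right)} = \frac{1}{- K - \left(9 - 36\right)} = \frac{1}{- K - -27} = \frac{1}{- K + 27} = \frac{1}{27 - K}$)
$\left(- 86 x{\left(6,8 \right)} - 11\right) - -11951 = \left(- 86 \left(- \frac{1}{-27 + 6}\right) - 11\right) - -11951 = \left(- 86 \left(- \frac{1}{-21}\right) - 11\right) + 11951 = \left(- 86 \left(\left(-1\right) \left(- \frac{1}{21}\right)\right) - 11\right) + 11951 = \left(\left(-86\right) \frac{1}{21} - 11\right) + 11951 = \left(- \frac{86}{21} - 11\right) + 11951 = - \frac{317}{21} + 11951 = \frac{250654}{21}$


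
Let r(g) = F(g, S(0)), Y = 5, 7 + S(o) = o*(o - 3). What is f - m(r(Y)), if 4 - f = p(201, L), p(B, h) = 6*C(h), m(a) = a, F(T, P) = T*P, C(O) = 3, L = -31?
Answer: 21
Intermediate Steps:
S(o) = -7 + o*(-3 + o) (S(o) = -7 + o*(o - 3) = -7 + o*(-3 + o))
F(T, P) = P*T
r(g) = -7*g (r(g) = (-7 + 0**2 - 3*0)*g = (-7 + 0 + 0)*g = -7*g)
p(B, h) = 18 (p(B, h) = 6*3 = 18)
f = -14 (f = 4 - 1*18 = 4 - 18 = -14)
f - m(r(Y)) = -14 - (-7)*5 = -14 - 1*(-35) = -14 + 35 = 21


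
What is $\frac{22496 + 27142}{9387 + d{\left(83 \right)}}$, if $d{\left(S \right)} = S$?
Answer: $\frac{24819}{4735} \approx 5.2416$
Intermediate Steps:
$\frac{22496 + 27142}{9387 + d{\left(83 \right)}} = \frac{22496 + 27142}{9387 + 83} = \frac{49638}{9470} = 49638 \cdot \frac{1}{9470} = \frac{24819}{4735}$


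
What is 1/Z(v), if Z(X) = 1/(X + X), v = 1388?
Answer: 2776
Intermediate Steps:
Z(X) = 1/(2*X)
1/Z(v) = 1/((1/2)/1388) = 1/((1/2)*(1/1388)) = 1/(1/2776) = 2776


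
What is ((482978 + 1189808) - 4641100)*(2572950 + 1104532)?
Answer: -10915921305348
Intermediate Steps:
((482978 + 1189808) - 4641100)*(2572950 + 1104532) = (1672786 - 4641100)*3677482 = -2968314*3677482 = -10915921305348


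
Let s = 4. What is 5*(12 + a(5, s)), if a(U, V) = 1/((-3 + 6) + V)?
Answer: 425/7 ≈ 60.714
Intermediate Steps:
a(U, V) = 1/(3 + V)
5*(12 + a(5, s)) = 5*(12 + 1/(3 + 4)) = 5*(12 + 1/7) = 5*(12 + ⅐) = 5*(85/7) = 425/7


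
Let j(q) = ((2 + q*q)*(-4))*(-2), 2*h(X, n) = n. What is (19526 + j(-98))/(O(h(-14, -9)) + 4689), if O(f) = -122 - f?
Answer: 192748/9143 ≈ 21.081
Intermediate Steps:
h(X, n) = n/2
j(q) = 16 + 8*q**2 (j(q) = ((2 + q**2)*(-4))*(-2) = (-8 - 4*q**2)*(-2) = 16 + 8*q**2)
(19526 + j(-98))/(O(h(-14, -9)) + 4689) = (19526 + (16 + 8*(-98)**2))/((-122 - (-9)/2) + 4689) = (19526 + (16 + 8*9604))/((-122 - 1*(-9/2)) + 4689) = (19526 + (16 + 76832))/((-122 + 9/2) + 4689) = (19526 + 76848)/(-235/2 + 4689) = 96374/(9143/2) = 96374*(2/9143) = 192748/9143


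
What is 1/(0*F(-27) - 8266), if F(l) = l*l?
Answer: -1/8266 ≈ -0.00012098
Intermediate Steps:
F(l) = l²
1/(0*F(-27) - 8266) = 1/(0*(-27)² - 8266) = 1/(0*729 - 8266) = 1/(0 - 8266) = 1/(-8266) = -1/8266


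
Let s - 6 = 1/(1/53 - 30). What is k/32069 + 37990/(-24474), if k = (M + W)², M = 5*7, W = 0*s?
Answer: -594160330/392428353 ≈ -1.5141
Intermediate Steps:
s = 9481/1589 (s = 6 + 1/(1/53 - 30) = 6 + 1/(-1589/53) = 6 - 53/1589 = 9481/1589 ≈ 5.9666)
W = 0 (W = 0*(9481/1589) = 0)
M = 35
k = 1225 (k = (35 + 0)² = 35² = 1225)
k/32069 + 37990/(-24474) = 1225/32069 + 37990/(-24474) = 1225*(1/32069) + 37990*(-1/24474) = 1225/32069 - 18995/12237 = -594160330/392428353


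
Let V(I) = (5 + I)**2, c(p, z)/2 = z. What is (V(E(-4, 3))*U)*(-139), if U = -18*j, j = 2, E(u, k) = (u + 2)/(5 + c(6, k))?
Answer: 14056236/121 ≈ 1.1617e+5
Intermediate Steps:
c(p, z) = 2*z
E(u, k) = (2 + u)/(5 + 2*k) (E(u, k) = (u + 2)/(5 + 2*k) = (2 + u)/(5 + 2*k))
U = -36 (U = -18*2 = -36)
(V(E(-4, 3))*U)*(-139) = ((5 + (2 - 4)/(5 + 2*3))**2*(-36))*(-139) = ((5 - 2/(5 + 6))**2*(-36))*(-139) = ((5 - 2/11)**2*(-36))*(-139) = ((53/11)**2*(-36))*(-139) = ((2809/121)*(-36))*(-139) = -101124/121*(-139) = 14056236/121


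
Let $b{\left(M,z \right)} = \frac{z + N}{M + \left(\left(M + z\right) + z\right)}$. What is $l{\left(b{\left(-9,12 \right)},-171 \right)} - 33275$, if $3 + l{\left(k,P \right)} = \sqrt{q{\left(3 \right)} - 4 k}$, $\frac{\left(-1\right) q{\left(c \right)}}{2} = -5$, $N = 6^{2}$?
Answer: $-33278 + i \sqrt{22} \approx -33278.0 + 4.6904 i$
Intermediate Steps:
$N = 36$
$q{\left(c \right)} = 10$ ($q{\left(c \right)} = \left(-2\right) \left(-5\right) = 10$)
$b{\left(M,z \right)} = \frac{36 + z}{2 M + 2 z}$ ($b{\left(M,z \right)} = \frac{z + 36}{M + \left(\left(M + z\right) + z\right)} = \frac{36 + z}{M + \left(M + 2 z\right)} = \frac{36 + z}{2 M + 2 z}$)
$l{\left(k,P \right)} = -3 + \sqrt{10 - 4 k}$
$l{\left(b{\left(-9,12 \right)},-171 \right)} - 33275 = \left(-3 + \sqrt{10 - 4 \frac{18 + \frac{1}{2} \cdot 12}{-9 + 12}}\right) - 33275 = \left(-3 + \sqrt{10 - 4 \frac{18 + 6}{3}}\right) - 33275 = \left(-3 + \sqrt{10 - 4 \cdot \frac{1}{3} \cdot 24}\right) - 33275 = \left(-3 + \sqrt{10 - 32}\right) - 33275 = \left(-3 + \sqrt{-22}\right) - 33275 = \left(-3 + i \sqrt{22}\right) - 33275 = -33278 + i \sqrt{22}$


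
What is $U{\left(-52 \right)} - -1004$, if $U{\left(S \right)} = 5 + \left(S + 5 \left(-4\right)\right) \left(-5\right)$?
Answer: $1369$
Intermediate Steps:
$U{\left(S \right)} = 105 - 5 S$ ($U{\left(S \right)} = 5 + \left(S - 20\right) \left(-5\right) = 5 + \left(-20 + S\right) \left(-5\right) = 5 - \left(-100 + 5 S\right) = 105 - 5 S$)
$U{\left(-52 \right)} - -1004 = \left(105 - -260\right) - -1004 = \left(105 + 260\right) + \left(2020 - 1016\right) = 365 + 1004 = 1369$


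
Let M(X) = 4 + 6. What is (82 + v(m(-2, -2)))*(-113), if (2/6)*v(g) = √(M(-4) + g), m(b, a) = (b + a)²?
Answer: -9266 - 339*√26 ≈ -10995.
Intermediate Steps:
M(X) = 10
m(b, a) = (a + b)²
v(g) = 3*√(10 + g)
(82 + v(m(-2, -2)))*(-113) = (82 + 3*√(10 + (-2 - 2)²))*(-113) = (82 + 3*√(10 + (-4)²))*(-113) = (82 + 3*√(10 + 16))*(-113) = (82 + 3*√26)*(-113) = -9266 - 339*√26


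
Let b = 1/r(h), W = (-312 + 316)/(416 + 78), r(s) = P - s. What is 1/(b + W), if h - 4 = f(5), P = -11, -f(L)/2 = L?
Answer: -1235/237 ≈ -5.2110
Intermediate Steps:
f(L) = -2*L
h = -6 (h = 4 - 2*5 = 4 - 10 = -6)
r(s) = -11 - s
W = 2/247 (W = 4/494 = 4*(1/494) = 2/247 ≈ 0.0080972)
b = -1/5 (b = 1/(-11 - 1*(-6)) = 1/(-11 + 6) = 1/(-5) = -1/5 ≈ -0.20000)
1/(b + W) = 1/(-1/5 + 2/247) = 1/(-237/1235) = -1235/237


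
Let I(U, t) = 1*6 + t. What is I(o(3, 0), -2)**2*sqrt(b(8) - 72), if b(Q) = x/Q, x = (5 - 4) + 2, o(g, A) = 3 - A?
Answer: 4*I*sqrt(1146) ≈ 135.41*I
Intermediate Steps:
x = 3 (x = 1 + 2 = 3)
I(U, t) = 6 + t
b(Q) = 3/Q
I(o(3, 0), -2)**2*sqrt(b(8) - 72) = (6 - 2)**2*sqrt(3/8 - 72) = 4**2*sqrt(3*(1/8) - 72) = 16*sqrt(3/8 - 72) = 16*sqrt(-573/8) = 16*(I*sqrt(1146)/4) = 4*I*sqrt(1146)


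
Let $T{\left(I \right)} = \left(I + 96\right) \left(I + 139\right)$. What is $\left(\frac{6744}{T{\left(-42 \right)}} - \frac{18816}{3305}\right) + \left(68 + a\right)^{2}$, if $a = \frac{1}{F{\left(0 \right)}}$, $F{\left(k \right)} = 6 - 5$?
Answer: $\frac{13724035117}{2885265} \approx 4756.6$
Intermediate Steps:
$F{\left(k \right)} = 1$
$T{\left(I \right)} = \left(96 + I\right) \left(139 + I\right)$
$a = 1$ ($a = 1^{-1} = 1$)
$\left(\frac{6744}{T{\left(-42 \right)}} - \frac{18816}{3305}\right) + \left(68 + a\right)^{2} = \left(\frac{6744}{13344 + \left(-42\right)^{2} + 235 \left(-42\right)} - \frac{18816}{3305}\right) + \left(68 + 1\right)^{2} = \left(\frac{6744}{13344 + 1764 - 9870} - \frac{18816}{3305}\right) + 69^{2} = \left(\frac{6744}{5238} - \frac{18816}{3305}\right) + 4761 = \left(6744 \cdot \frac{1}{5238} - \frac{18816}{3305}\right) + 4761 = \left(\frac{1124}{873} - \frac{18816}{3305}\right) + 4761 = - \frac{12711548}{2885265} + 4761 = \frac{13724035117}{2885265}$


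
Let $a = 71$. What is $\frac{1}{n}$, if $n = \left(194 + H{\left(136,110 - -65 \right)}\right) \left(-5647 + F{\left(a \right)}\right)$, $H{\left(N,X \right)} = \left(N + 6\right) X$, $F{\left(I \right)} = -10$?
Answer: $- \frac{1}{141673908} \approx -7.0585 \cdot 10^{-9}$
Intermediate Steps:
$H{\left(N,X \right)} = X \left(6 + N\right)$ ($H{\left(N,X \right)} = \left(6 + N\right) X = X \left(6 + N\right)$)
$n = -141673908$ ($n = \left(194 + \left(110 - -65\right) \left(6 + 136\right)\right) \left(-5647 - 10\right) = \left(194 + \left(110 + 65\right) 142\right) \left(-5657\right) = \left(194 + 175 \cdot 142\right) \left(-5657\right) = \left(194 + 24850\right) \left(-5657\right) = 25044 \left(-5657\right) = -141673908$)
$\frac{1}{n} = \frac{1}{-141673908} = - \frac{1}{141673908}$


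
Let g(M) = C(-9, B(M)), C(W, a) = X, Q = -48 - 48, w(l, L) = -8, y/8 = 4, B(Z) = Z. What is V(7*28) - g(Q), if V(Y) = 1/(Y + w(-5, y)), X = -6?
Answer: 1129/188 ≈ 6.0053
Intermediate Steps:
y = 32 (y = 8*4 = 32)
Q = -96
C(W, a) = -6
V(Y) = 1/(-8 + Y) (V(Y) = 1/(Y - 8) = 1/(-8 + Y))
g(M) = -6
V(7*28) - g(Q) = 1/(-8 + 7*28) - 1*(-6) = 1/(-8 + 196) + 6 = 1/188 + 6 = 1129/188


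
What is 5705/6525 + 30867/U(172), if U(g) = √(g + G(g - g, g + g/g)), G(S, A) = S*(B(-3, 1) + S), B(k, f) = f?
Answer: 1141/1305 + 30867*√43/86 ≈ 2354.5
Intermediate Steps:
G(S, A) = S*(1 + S)
U(g) = √g (U(g) = √(g + (g - g)*(1 + (g - g))) = √(g + 0*(1 + 0)) = √(g + 0*1) = √(g + 0) = √g)
5705/6525 + 30867/U(172) = 5705/6525 + 30867/(√172) = 5705*(1/6525) + 30867/((2*√43)) = 1141/1305 + 30867*(√43/86) = 1141/1305 + 30867*√43/86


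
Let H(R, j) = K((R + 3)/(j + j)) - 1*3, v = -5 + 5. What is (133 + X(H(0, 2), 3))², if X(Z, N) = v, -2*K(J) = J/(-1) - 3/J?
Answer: 17689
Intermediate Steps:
v = 0
K(J) = J/2 + 3/(2*J) (K(J) = -(J/(-1) - 3/J)/2 = -(J*(-1) - 3/J)/2 = -(-J - 3/J)/2 = J/2 + 3/(2*J))
H(R, j) = -3 + j*(3 + (3 + R)²/(4*j²))/(3 + R) (H(R, j) = (3 + ((R + 3)/(j + j))²)/(2*(((R + 3)/(j + j)))) - 1*3 = (3 + ((3 + R)/((2*j)))²)/(2*(((3 + R)/((2*j))))) - 3 = (3 + ((3 + R)*(1/(2*j)))²)/(2*(((3 + R)*(1/(2*j))))) - 3 = (3 + ((3 + R)/(2*j))²)/(2*(((3 + R)/(2*j)))) - 3 = (2*j/(3 + R))*(3 + (3 + R)²/(4*j²))/2 - 3 = j*(3 + (3 + R)²/(4*j²))/(3 + R) - 3 = -3 + j*(3 + (3 + R)²/(4*j²))/(3 + R))
X(Z, N) = 0
(133 + X(H(0, 2), 3))² = (133 + 0)² = 133² = 17689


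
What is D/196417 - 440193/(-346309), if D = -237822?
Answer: 315499191/5232382681 ≈ 0.060297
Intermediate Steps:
D/196417 - 440193/(-346309) = -237822/196417 - 440193/(-346309) = -237822*1/196417 - 440193*(-1/346309) = -18294/15109 + 440193/346309 = 315499191/5232382681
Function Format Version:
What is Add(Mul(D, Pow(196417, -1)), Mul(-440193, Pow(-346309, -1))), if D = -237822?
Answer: Rational(315499191, 5232382681) ≈ 0.060297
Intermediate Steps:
Add(Mul(D, Pow(196417, -1)), Mul(-440193, Pow(-346309, -1))) = Add(Mul(-237822, Pow(196417, -1)), Mul(-440193, Pow(-346309, -1))) = Add(Mul(-237822, Rational(1, 196417)), Mul(-440193, Rational(-1, 346309))) = Add(Rational(-18294, 15109), Rational(440193, 346309)) = Rational(315499191, 5232382681)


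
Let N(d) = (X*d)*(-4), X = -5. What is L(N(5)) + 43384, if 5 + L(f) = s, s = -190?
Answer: 43189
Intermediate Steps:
N(d) = 20*d (N(d) = -5*d*(-4) = 20*d)
L(f) = -195 (L(f) = -5 - 190 = -195)
L(N(5)) + 43384 = -195 + 43384 = 43189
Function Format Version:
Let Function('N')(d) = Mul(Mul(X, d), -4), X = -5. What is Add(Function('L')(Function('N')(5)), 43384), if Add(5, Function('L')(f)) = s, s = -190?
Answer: 43189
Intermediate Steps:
Function('N')(d) = Mul(20, d) (Function('N')(d) = Mul(Mul(-5, d), -4) = Mul(20, d))
Function('L')(f) = -195 (Function('L')(f) = Add(-5, -190) = -195)
Add(Function('L')(Function('N')(5)), 43384) = Add(-195, 43384) = 43189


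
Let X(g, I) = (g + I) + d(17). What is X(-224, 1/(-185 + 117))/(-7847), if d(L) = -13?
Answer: 16117/533596 ≈ 0.030205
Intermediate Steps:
X(g, I) = -13 + I + g (X(g, I) = (g + I) - 13 = (I + g) - 13 = -13 + I + g)
X(-224, 1/(-185 + 117))/(-7847) = (-13 + 1/(-185 + 117) - 224)/(-7847) = (-13 + 1/(-68) - 224)*(-1/7847) = (-13 - 1/68 - 224)*(-1/7847) = -16117/68*(-1/7847) = 16117/533596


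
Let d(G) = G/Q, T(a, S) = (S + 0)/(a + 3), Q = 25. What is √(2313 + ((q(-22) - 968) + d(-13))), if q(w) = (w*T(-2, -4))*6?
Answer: 2*√11703/5 ≈ 43.272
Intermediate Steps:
T(a, S) = S/(3 + a)
q(w) = -24*w (q(w) = (w*(-4/(3 - 2)))*6 = (w*(-4/1))*6 = (w*(-4*1))*6 = (w*(-4))*6 = -4*w*6 = -24*w)
d(G) = G/25
√(2313 + ((q(-22) - 968) + d(-13))) = √(2313 + ((-24*(-22) - 968) + (1/25)*(-13))) = √(2313 + ((528 - 968) - 13/25)) = √(2313 + (-440 - 13/25)) = √(2313 - 11013/25) = √(46812/25) = 2*√11703/5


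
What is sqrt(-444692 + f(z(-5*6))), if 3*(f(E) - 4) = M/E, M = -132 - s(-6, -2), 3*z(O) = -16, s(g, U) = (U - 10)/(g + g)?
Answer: 5*I*sqrt(284595)/4 ≈ 666.84*I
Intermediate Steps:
s(g, U) = (-10 + U)/(2*g) (s(g, U) = (-10 + U)/((2*g)) = (-10 + U)*(1/(2*g)) = (-10 + U)/(2*g))
z(O) = -16/3 (z(O) = (1/3)*(-16) = -16/3)
M = -133 (M = -132 - (-10 - 2)/(2*(-6)) = -132 - (-1)*(-12)/(2*6) = -132 - 1*1 = -132 - 1 = -133)
f(E) = 4 - 133/(3*E) (f(E) = 4 + (-133/E)/3 = 4 - 133/(3*E))
sqrt(-444692 + f(z(-5*6))) = sqrt(-444692 + (4 - 133/(3*(-16/3)))) = sqrt(-444692 + (4 - 133/3*(-3/16))) = sqrt(-444692 + (4 + 133/16)) = sqrt(-444692 + 197/16) = sqrt(-7114875/16) = 5*I*sqrt(284595)/4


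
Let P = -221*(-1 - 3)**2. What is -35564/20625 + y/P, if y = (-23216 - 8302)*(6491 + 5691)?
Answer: 116454263797/1072500 ≈ 1.0858e+5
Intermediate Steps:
P = -3536 (P = -221*(-4)**2 = -221*16 = -3536)
y = -383952276 (y = -31518*12182 = -383952276)
-35564/20625 + y/P = -35564/20625 - 383952276/(-3536) = -35564*1/20625 - 383952276*(-1/3536) = -35564/20625 + 5646357/52 = 116454263797/1072500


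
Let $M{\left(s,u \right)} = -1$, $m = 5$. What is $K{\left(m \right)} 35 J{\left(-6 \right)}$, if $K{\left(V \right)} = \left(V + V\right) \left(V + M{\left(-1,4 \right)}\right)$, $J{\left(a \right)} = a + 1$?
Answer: $-7000$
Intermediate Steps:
$J{\left(a \right)} = 1 + a$
$K{\left(V \right)} = 2 V \left(-1 + V\right)$ ($K{\left(V \right)} = \left(V + V\right) \left(V - 1\right) = 2 V \left(-1 + V\right)$)
$K{\left(m \right)} 35 J{\left(-6 \right)} = 2 \cdot 5 \left(-1 + 5\right) 35 \left(1 - 6\right) = 2 \cdot 5 \cdot 4 \cdot 35 \left(-5\right) = 40 \cdot 35 \left(-5\right) = 1400 \left(-5\right) = -7000$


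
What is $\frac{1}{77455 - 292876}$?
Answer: $- \frac{1}{215421} \approx -4.6421 \cdot 10^{-6}$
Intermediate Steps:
$\frac{1}{77455 - 292876} = \frac{1}{-215421} = - \frac{1}{215421}$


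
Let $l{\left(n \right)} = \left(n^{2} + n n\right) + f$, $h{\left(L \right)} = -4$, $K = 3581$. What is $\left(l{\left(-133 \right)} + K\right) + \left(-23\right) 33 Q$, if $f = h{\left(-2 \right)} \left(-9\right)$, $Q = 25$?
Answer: $20020$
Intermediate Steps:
$f = 36$ ($f = \left(-4\right) \left(-9\right) = 36$)
$l{\left(n \right)} = 36 + 2 n^{2}$ ($l{\left(n \right)} = \left(n^{2} + n n\right) + 36 = \left(n^{2} + n^{2}\right) + 36 = 2 n^{2} + 36 = 36 + 2 n^{2}$)
$\left(l{\left(-133 \right)} + K\right) + \left(-23\right) 33 Q = \left(\left(36 + 2 \left(-133\right)^{2}\right) + 3581\right) + \left(-23\right) 33 \cdot 25 = \left(\left(36 + 2 \cdot 17689\right) + 3581\right) - 18975 = \left(\left(36 + 35378\right) + 3581\right) - 18975 = \left(35414 + 3581\right) - 18975 = 38995 - 18975 = 20020$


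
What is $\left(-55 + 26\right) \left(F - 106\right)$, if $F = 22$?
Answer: $2436$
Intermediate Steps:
$\left(-55 + 26\right) \left(F - 106\right) = \left(-55 + 26\right) \left(22 - 106\right) = \left(-29\right) \left(-84\right) = 2436$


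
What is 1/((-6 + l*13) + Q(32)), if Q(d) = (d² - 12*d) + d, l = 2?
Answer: 1/692 ≈ 0.0014451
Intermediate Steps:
Q(d) = d² - 11*d
1/((-6 + l*13) + Q(32)) = 1/((-6 + 2*13) + 32*(-11 + 32)) = 1/((-6 + 26) + 32*21) = 1/(20 + 672) = 1/692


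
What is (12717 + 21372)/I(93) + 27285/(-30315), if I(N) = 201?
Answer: 22842750/135407 ≈ 168.70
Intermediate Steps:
(12717 + 21372)/I(93) + 27285/(-30315) = (12717 + 21372)/201 + 27285/(-30315) = 34089*(1/201) + 27285*(-1/30315) = 11363/67 - 1819/2021 = 22842750/135407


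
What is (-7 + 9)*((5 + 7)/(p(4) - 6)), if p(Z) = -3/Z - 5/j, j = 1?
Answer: -96/47 ≈ -2.0426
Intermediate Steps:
p(Z) = -5 - 3/Z (p(Z) = -3/Z - 5/1 = -3/Z - 5*1 = -3/Z - 5 = -5 - 3/Z)
(-7 + 9)*((5 + 7)/(p(4) - 6)) = (-7 + 9)*((5 + 7)/((-5 - 3/4) - 6)) = 2*(12/((-5 - 3*1/4) - 6)) = 2*(12/((-5 - 3/4) - 6)) = 2*(12/(-23/4 - 6)) = 2*(12/(-47/4)) = 2*(12*(-4/47)) = 2*(-48/47) = -96/47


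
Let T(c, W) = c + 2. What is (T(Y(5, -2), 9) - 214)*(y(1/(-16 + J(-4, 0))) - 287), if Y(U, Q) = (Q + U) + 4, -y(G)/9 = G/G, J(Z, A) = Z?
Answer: 60680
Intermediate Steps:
y(G) = -9 (y(G) = -9*G/G = -9*1 = -9)
Y(U, Q) = 4 + Q + U
T(c, W) = 2 + c
(T(Y(5, -2), 9) - 214)*(y(1/(-16 + J(-4, 0))) - 287) = ((2 + (4 - 2 + 5)) - 214)*(-9 - 287) = ((2 + 7) - 214)*(-296) = (9 - 214)*(-296) = -205*(-296) = 60680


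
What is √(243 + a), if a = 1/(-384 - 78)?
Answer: √51866430/462 ≈ 15.588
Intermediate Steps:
a = -1/462 (a = 1/(-462) = -1/462 ≈ -0.0021645)
√(243 + a) = √(243 - 1/462) = √(112265/462) = √51866430/462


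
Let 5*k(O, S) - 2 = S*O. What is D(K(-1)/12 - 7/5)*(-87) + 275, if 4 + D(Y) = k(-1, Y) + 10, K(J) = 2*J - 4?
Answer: -15743/50 ≈ -314.86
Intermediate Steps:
K(J) = -4 + 2*J
k(O, S) = ⅖ + O*S/5 (k(O, S) = ⅖ + (S*O)/5 = ⅖ + (O*S)/5 = ⅖ + O*S/5)
D(Y) = 32/5 - Y/5 (D(Y) = -4 + ((⅖ + (⅕)*(-1)*Y) + 10) = -4 + ((⅖ - Y/5) + 10) = -4 + (52/5 - Y/5) = 32/5 - Y/5)
D(K(-1)/12 - 7/5)*(-87) + 275 = (32/5 - ((-4 + 2*(-1))/12 - 7/5)/5)*(-87) + 275 = (32/5 - ((-4 - 2)*(1/12) - 7*⅕)/5)*(-87) + 275 = (32/5 - (-6*1/12 - 7/5)/5)*(-87) + 275 = (32/5 - (-½ - 7/5)/5)*(-87) + 275 = (32/5 - ⅕*(-19/10))*(-87) + 275 = (32/5 + 19/50)*(-87) + 275 = (339/50)*(-87) + 275 = -29493/50 + 275 = -15743/50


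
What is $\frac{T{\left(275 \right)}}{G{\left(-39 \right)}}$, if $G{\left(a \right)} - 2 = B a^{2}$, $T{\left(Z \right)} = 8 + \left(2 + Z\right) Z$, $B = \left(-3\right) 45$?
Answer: $- \frac{76183}{205333} \approx -0.37102$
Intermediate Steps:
$B = -135$
$T{\left(Z \right)} = 8 + Z \left(2 + Z\right)$
$G{\left(a \right)} = 2 - 135 a^{2}$
$\frac{T{\left(275 \right)}}{G{\left(-39 \right)}} = \frac{8 + 275^{2} + 2 \cdot 275}{2 - 135 \left(-39\right)^{2}} = \frac{8 + 75625 + 550}{2 - 205335} = \frac{76183}{2 - 205335} = \frac{76183}{-205333} = 76183 \left(- \frac{1}{205333}\right) = - \frac{76183}{205333}$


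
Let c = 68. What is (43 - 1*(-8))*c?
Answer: 3468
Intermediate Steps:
(43 - 1*(-8))*c = (43 - 1*(-8))*68 = (43 + 8)*68 = 51*68 = 3468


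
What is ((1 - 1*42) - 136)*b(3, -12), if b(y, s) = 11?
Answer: -1947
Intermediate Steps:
((1 - 1*42) - 136)*b(3, -12) = ((1 - 1*42) - 136)*11 = ((1 - 42) - 136)*11 = (-41 - 136)*11 = -177*11 = -1947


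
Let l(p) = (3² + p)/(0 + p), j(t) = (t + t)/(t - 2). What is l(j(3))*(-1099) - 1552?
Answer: -8599/2 ≈ -4299.5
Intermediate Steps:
j(t) = 2*t/(-2 + t) (j(t) = (2*t)/(-2 + t) = 2*t/(-2 + t))
l(p) = (9 + p)/p
l(j(3))*(-1099) - 1552 = ((9 + 2*3/(-2 + 3))/((2*3/(-2 + 3))))*(-1099) - 1552 = ((9 + 2*3/1)/((2*3/1)))*(-1099) - 1552 = ((9 + 2*3*1)/((2*3*1)))*(-1099) - 1552 = ((9 + 6)/6)*(-1099) - 1552 = ((⅙)*15)*(-1099) - 1552 = (5/2)*(-1099) - 1552 = -5495/2 - 1552 = -8599/2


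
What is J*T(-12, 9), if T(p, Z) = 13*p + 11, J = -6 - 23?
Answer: 4205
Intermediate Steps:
J = -29
T(p, Z) = 11 + 13*p
J*T(-12, 9) = -29*(11 + 13*(-12)) = -29*(11 - 156) = -29*(-145) = 4205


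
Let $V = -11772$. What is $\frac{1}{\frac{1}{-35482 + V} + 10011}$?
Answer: $\frac{47254}{473059793} \approx 9.989 \cdot 10^{-5}$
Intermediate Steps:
$\frac{1}{\frac{1}{-35482 + V} + 10011} = \frac{1}{\frac{1}{-35482 - 11772} + 10011} = \frac{1}{\frac{1}{-47254} + 10011} = \frac{1}{- \frac{1}{47254} + 10011} = \frac{1}{\frac{473059793}{47254}} = \frac{47254}{473059793}$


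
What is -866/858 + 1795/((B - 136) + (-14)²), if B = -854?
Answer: -1113857/340626 ≈ -3.2700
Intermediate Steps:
-866/858 + 1795/((B - 136) + (-14)²) = -866/858 + 1795/((-854 - 136) + (-14)²) = -866*1/858 + 1795/(-990 + 196) = -433/429 + 1795/(-794) = -433/429 + 1795*(-1/794) = -433/429 - 1795/794 = -1113857/340626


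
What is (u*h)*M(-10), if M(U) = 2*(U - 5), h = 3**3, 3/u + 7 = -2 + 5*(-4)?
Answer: 2430/29 ≈ 83.793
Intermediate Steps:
u = -3/29 (u = 3/(-7 + (-2 + 5*(-4))) = 3/(-7 + (-2 - 20)) = 3/(-7 - 22) = 3/(-29) = 3*(-1/29) = -3/29 ≈ -0.10345)
h = 27
M(U) = -10 + 2*U (M(U) = 2*(-5 + U) = -10 + 2*U)
(u*h)*M(-10) = (-3/29*27)*(-10 + 2*(-10)) = -81*(-10 - 20)/29 = -81/29*(-30) = 2430/29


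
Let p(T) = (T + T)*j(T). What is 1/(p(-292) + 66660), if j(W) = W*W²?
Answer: 1/14539966052 ≈ 6.8776e-11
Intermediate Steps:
j(W) = W³
p(T) = 2*T⁴ (p(T) = (T + T)*T³ = (2*T)*T³ = 2*T⁴)
1/(p(-292) + 66660) = 1/(2*(-292)⁴ + 66660) = 1/(2*7269949696 + 66660) = 1/(14539899392 + 66660) = 1/14539966052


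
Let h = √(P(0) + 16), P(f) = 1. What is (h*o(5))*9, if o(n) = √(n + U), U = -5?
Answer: 0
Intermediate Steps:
h = √17 (h = √(1 + 16) = √17 ≈ 4.1231)
o(n) = √(-5 + n) (o(n) = √(n - 5) = √(-5 + n))
(h*o(5))*9 = (√17*√(-5 + 5))*9 = (√17*√0)*9 = (√17*0)*9 = 0*9 = 0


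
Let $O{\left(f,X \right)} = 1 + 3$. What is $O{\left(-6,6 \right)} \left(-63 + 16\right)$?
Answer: $-188$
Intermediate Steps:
$O{\left(f,X \right)} = 4$
$O{\left(-6,6 \right)} \left(-63 + 16\right) = 4 \left(-63 + 16\right) = 4 \left(-47\right) = -188$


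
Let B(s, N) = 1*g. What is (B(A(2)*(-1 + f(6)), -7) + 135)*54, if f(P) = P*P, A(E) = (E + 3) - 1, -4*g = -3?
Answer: 14661/2 ≈ 7330.5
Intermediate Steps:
g = ¾ (g = -¼*(-3) = ¾ ≈ 0.75000)
A(E) = 2 + E (A(E) = (3 + E) - 1 = 2 + E)
f(P) = P²
B(s, N) = ¾ (B(s, N) = 1*(¾) = ¾)
(B(A(2)*(-1 + f(6)), -7) + 135)*54 = (¾ + 135)*54 = (543/4)*54 = 14661/2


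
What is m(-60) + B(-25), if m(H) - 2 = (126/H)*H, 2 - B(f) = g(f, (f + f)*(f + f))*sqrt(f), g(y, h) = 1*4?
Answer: 130 - 20*I ≈ 130.0 - 20.0*I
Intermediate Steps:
g(y, h) = 4
B(f) = 2 - 4*sqrt(f)
m(H) = 128 (m(H) = 2 + (126/H)*H = 2 + 126 = 128)
m(-60) + B(-25) = 128 + (2 - 20*I) = 130 - 20*I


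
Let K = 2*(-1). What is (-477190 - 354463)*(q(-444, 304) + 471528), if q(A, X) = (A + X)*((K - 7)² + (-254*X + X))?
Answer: -9337690105804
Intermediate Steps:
K = -2
q(A, X) = (81 - 253*X)*(A + X) (q(A, X) = (A + X)*((-2 - 7)² + (-254*X + X)) = (A + X)*((-9)² - 253*X) = (A + X)*(81 - 253*X) = (81 - 253*X)*(A + X))
(-477190 - 354463)*(q(-444, 304) + 471528) = (-477190 - 354463)*((-253*304² + 81*(-444) + 81*304 - 253*(-444)*304) + 471528) = -831653*((-253*92416 - 35964 + 24624 + 34148928) + 471528) = -831653*((-23381248 - 35964 + 24624 + 34148928) + 471528) = -831653*(10756340 + 471528) = -831653*11227868 = -9337690105804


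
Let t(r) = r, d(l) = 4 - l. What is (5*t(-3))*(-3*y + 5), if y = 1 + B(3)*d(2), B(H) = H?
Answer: 240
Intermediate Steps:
y = 7 (y = 1 + 3*(4 - 1*2) = 1 + 3*(4 - 2) = 1 + 3*2 = 1 + 6 = 7)
(5*t(-3))*(-3*y + 5) = (5*(-3))*(-3*7 + 5) = -15*(-21 + 5) = -15*(-16) = 240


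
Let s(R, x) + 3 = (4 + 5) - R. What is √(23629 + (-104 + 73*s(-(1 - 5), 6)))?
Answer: √23671 ≈ 153.85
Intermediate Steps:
s(R, x) = 6 - R (s(R, x) = -3 + ((4 + 5) - R) = -3 + (9 - R) = 6 - R)
√(23629 + (-104 + 73*s(-(1 - 5), 6))) = √(23629 + (-104 + 73*(6 - (-1)*(1 - 5)))) = √(23629 + (-104 + 73*(6 - (-1)*(-4)))) = √(23629 + (-104 + 73*(6 - 1*4))) = √(23629 + (-104 + 73*(6 - 4))) = √(23629 + (-104 + 73*2)) = √(23629 + (-104 + 146)) = √(23629 + 42) = √23671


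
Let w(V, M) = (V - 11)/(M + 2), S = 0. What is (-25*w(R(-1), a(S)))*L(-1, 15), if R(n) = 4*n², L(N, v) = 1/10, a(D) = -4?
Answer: -35/4 ≈ -8.7500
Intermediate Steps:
L(N, v) = ⅒
w(V, M) = (-11 + V)/(2 + M)
(-25*w(R(-1), a(S)))*L(-1, 15) = -25*(-11 + 4*(-1)²)/(2 - 4)*(⅒) = -25*(-11 + 4*1)/(-2)*(⅒) = -(-25)*(-11 + 4)/2*(⅒) = -(-25)*(-7)/2*(⅒) = -25*7/2*(⅒) = -175/2*⅒ = -35/4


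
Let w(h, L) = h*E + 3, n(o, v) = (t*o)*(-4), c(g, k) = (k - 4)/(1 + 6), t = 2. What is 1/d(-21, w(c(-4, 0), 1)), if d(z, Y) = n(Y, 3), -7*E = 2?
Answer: -49/1240 ≈ -0.039516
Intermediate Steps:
E = -2/7 (E = -⅐*2 = -2/7 ≈ -0.28571)
c(g, k) = -4/7 + k/7 (c(g, k) = (-4 + k)/7 = (-4 + k)*(⅐) = -4/7 + k/7)
n(o, v) = -8*o (n(o, v) = (2*o)*(-4) = -8*o)
w(h, L) = 3 - 2*h/7 (w(h, L) = h*(-2/7) + 3 = -2*h/7 + 3 = 3 - 2*h/7)
d(z, Y) = -8*Y
1/d(-21, w(c(-4, 0), 1)) = 1/(-8*(3 - 2*(-4/7 + (⅐)*0)/7)) = 1/(-8*(3 - 2*(-4/7 + 0)/7)) = 1/(-8*(3 - 2/7*(-4/7))) = 1/(-8*(3 + 8/49)) = 1/(-8*155/49) = 1/(-1240/49) = -49/1240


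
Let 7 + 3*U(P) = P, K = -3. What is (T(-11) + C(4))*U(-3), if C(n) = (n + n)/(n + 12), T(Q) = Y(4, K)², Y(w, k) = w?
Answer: -55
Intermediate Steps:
T(Q) = 16 (T(Q) = 4² = 16)
C(n) = 2*n/(12 + n) (C(n) = (2*n)/(12 + n) = 2*n/(12 + n))
U(P) = -7/3 + P/3
(T(-11) + C(4))*U(-3) = (16 + 2*4/(12 + 4))*(-7/3 + (⅓)*(-3)) = (16 + 2*4/16)*(-7/3 - 1) = (16 + 2*4*(1/16))*(-10/3) = (16 + ½)*(-10/3) = (33/2)*(-10/3) = -55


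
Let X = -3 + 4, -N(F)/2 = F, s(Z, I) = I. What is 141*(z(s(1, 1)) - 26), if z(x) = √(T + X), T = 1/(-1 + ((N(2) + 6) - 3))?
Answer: -3666 + 141*√2/2 ≈ -3566.3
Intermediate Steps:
N(F) = -2*F
X = 1
T = -½ (T = 1/(-1 + ((-2*2 + 6) - 3)) = 1/(-1 + ((-4 + 6) - 3)) = 1/(-1 + (2 - 3)) = 1/(-1 - 1) = 1/(-2) = -½ ≈ -0.50000)
z(x) = √2/2 (z(x) = √(-½ + 1) = √(½) = √2/2)
141*(z(s(1, 1)) - 26) = 141*(√2/2 - 26) = 141*(-26 + √2/2) = -3666 + 141*√2/2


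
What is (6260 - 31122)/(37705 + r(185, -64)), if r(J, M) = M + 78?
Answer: -24862/37719 ≈ -0.65914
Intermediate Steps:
r(J, M) = 78 + M
(6260 - 31122)/(37705 + r(185, -64)) = (6260 - 31122)/(37705 + (78 - 64)) = -24862/(37705 + 14) = -24862/37719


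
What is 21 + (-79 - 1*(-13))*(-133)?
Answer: 8799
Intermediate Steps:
21 + (-79 - 1*(-13))*(-133) = 21 + (-79 + 13)*(-133) = 21 - 66*(-133) = 21 + 8778 = 8799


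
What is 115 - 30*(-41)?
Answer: 1345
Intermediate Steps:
115 - 30*(-41) = 115 + 1230 = 1345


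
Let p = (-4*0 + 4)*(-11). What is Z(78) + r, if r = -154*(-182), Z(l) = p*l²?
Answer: -239668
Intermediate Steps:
p = -44 (p = (0 + 4)*(-11) = 4*(-11) = -44)
Z(l) = -44*l²
r = 28028
Z(78) + r = -44*78² + 28028 = -44*6084 + 28028 = -267696 + 28028 = -239668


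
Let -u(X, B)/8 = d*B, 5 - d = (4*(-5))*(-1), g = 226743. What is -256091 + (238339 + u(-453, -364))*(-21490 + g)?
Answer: 39954087636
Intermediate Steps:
d = -15 (d = 5 - 4*(-5)*(-1) = 5 - (-20)*(-1) = 5 - 1*20 = 5 - 20 = -15)
u(X, B) = 120*B (u(X, B) = -(-120)*B = 120*B)
-256091 + (238339 + u(-453, -364))*(-21490 + g) = -256091 + (238339 + 120*(-364))*(-21490 + 226743) = -256091 + (238339 - 43680)*205253 = -256091 + 194659*205253 = -256091 + 39954343727 = 39954087636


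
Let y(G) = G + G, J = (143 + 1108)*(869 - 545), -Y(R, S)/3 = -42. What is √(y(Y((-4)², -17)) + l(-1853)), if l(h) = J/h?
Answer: 24*√198271/1853 ≈ 5.7672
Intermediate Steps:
Y(R, S) = 126 (Y(R, S) = -3*(-42) = 126)
J = 405324 (J = 1251*324 = 405324)
y(G) = 2*G
l(h) = 405324/h
√(y(Y((-4)², -17)) + l(-1853)) = √(2*126 + 405324/(-1853)) = √(252 + 405324*(-1/1853)) = √(252 - 405324/1853) = √(61632/1853) = 24*√198271/1853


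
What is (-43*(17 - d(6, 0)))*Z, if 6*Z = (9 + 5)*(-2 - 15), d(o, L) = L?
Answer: 86989/3 ≈ 28996.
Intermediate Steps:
Z = -119/3 (Z = ((9 + 5)*(-2 - 15))/6 = (14*(-17))/6 = (1/6)*(-238) = -119/3 ≈ -39.667)
(-43*(17 - d(6, 0)))*Z = -43*(17 - 1*0)*(-119/3) = -43*(17 + 0)*(-119/3) = -43*17*(-119/3) = -731*(-119/3) = 86989/3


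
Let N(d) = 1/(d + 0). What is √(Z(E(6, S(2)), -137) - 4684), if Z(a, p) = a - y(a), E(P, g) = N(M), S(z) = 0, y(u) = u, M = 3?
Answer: 2*I*√1171 ≈ 68.44*I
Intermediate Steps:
N(d) = 1/d
E(P, g) = ⅓ (E(P, g) = 1/3 = ⅓)
Z(a, p) = 0 (Z(a, p) = a - a = 0)
√(Z(E(6, S(2)), -137) - 4684) = √(0 - 4684) = √(-4684) = 2*I*√1171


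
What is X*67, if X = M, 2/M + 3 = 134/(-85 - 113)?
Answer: -6633/182 ≈ -36.445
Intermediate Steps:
M = -99/182 (M = 2/(-3 + 134/(-85 - 113)) = 2/(-3 + 134/(-198)) = 2/(-3 + 134*(-1/198)) = 2/(-3 - 67/99) = 2/(-364/99) = 2*(-99/364) = -99/182 ≈ -0.54396)
X = -99/182 ≈ -0.54396
X*67 = -99/182*67 = -6633/182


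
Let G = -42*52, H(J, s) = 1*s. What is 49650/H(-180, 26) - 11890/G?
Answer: 160865/84 ≈ 1915.1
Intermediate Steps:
H(J, s) = s
G = -2184
49650/H(-180, 26) - 11890/G = 49650/26 - 11890/(-2184) = 49650*(1/26) - 11890*(-1/2184) = 24825/13 + 5945/1092 = 160865/84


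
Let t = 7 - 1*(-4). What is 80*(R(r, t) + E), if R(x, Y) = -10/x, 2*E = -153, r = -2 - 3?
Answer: -5960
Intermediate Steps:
t = 11 (t = 7 + 4 = 11)
r = -5
E = -153/2 (E = (½)*(-153) = -153/2 ≈ -76.500)
80*(R(r, t) + E) = 80*(-10/(-5) - 153/2) = 80*(-10*(-⅕) - 153/2) = 80*(2 - 153/2) = 80*(-149/2) = -5960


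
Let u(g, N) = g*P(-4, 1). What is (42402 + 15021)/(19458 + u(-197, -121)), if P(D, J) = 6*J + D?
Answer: 57423/19064 ≈ 3.0121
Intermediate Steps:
P(D, J) = D + 6*J
u(g, N) = 2*g (u(g, N) = g*(-4 + 6*1) = g*(-4 + 6) = g*2 = 2*g)
(42402 + 15021)/(19458 + u(-197, -121)) = (42402 + 15021)/(19458 + 2*(-197)) = 57423/(19458 - 394) = 57423/19064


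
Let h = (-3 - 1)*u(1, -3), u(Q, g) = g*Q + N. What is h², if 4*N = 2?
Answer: 100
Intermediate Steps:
N = ½ (N = (¼)*2 = ½ ≈ 0.50000)
u(Q, g) = ½ + Q*g (u(Q, g) = g*Q + ½ = Q*g + ½ = ½ + Q*g)
h = 10 (h = (-3 - 1)*(½ + 1*(-3)) = -4*(½ - 3) = -4*(-5/2) = 10)
h² = 10² = 100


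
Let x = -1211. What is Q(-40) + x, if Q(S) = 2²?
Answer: -1207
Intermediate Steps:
Q(S) = 4
Q(-40) + x = 4 - 1211 = -1207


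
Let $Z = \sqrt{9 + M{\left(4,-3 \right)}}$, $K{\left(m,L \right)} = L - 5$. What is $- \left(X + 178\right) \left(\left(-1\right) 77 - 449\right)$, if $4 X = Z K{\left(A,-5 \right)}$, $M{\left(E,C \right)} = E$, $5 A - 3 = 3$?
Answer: $93628 - 1315 \sqrt{13} \approx 88887.0$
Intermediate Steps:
$A = \frac{6}{5}$ ($A = \frac{3}{5} + \frac{1}{5} \cdot 3 = \frac{3}{5} + \frac{3}{5} = \frac{6}{5} \approx 1.2$)
$K{\left(m,L \right)} = -5 + L$
$Z = \sqrt{13}$ ($Z = \sqrt{9 + 4} = \sqrt{13} \approx 3.6056$)
$X = - \frac{5 \sqrt{13}}{2}$ ($X = \frac{\sqrt{13} \left(-5 - 5\right)}{4} = \frac{\sqrt{13} \left(-10\right)}{4} = \frac{\left(-10\right) \sqrt{13}}{4} = - \frac{5 \sqrt{13}}{2} \approx -9.0139$)
$- \left(X + 178\right) \left(\left(-1\right) 77 - 449\right) = - \left(- \frac{5 \sqrt{13}}{2} + 178\right) \left(\left(-1\right) 77 - 449\right) = - \left(178 - \frac{5 \sqrt{13}}{2}\right) \left(-77 - 449\right) = - \left(178 - \frac{5 \sqrt{13}}{2}\right) \left(-526\right) = - (-93628 + 1315 \sqrt{13}) = 93628 - 1315 \sqrt{13}$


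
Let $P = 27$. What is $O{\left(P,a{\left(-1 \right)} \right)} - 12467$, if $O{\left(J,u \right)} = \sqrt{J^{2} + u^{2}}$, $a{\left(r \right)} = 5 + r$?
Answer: $-12467 + \sqrt{745} \approx -12440.0$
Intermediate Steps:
$O{\left(P,a{\left(-1 \right)} \right)} - 12467 = \sqrt{27^{2} + \left(5 - 1\right)^{2}} - 12467 = \sqrt{729 + 4^{2}} - 12467 = \sqrt{729 + 16} - 12467 = \sqrt{745} - 12467 = -12467 + \sqrt{745}$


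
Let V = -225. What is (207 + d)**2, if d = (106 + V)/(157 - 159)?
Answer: 284089/4 ≈ 71022.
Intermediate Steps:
d = 119/2 (d = (106 - 225)/(157 - 159) = -119/(-2) = -119*(-1/2) = 119/2 ≈ 59.500)
(207 + d)**2 = (207 + 119/2)**2 = (533/2)**2 = 284089/4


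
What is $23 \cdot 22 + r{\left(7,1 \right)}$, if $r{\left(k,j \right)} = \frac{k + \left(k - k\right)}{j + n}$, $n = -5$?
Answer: $\frac{2017}{4} \approx 504.25$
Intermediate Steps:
$r{\left(k,j \right)} = \frac{k}{-5 + j}$ ($r{\left(k,j \right)} = \frac{k + \left(k - k\right)}{j - 5} = \frac{k + 0}{-5 + j} = \frac{k}{-5 + j}$)
$23 \cdot 22 + r{\left(7,1 \right)} = 23 \cdot 22 + \frac{7}{-5 + 1} = 506 + \frac{7}{-4} = 506 + 7 \left(- \frac{1}{4}\right) = 506 - \frac{7}{4} = \frac{2017}{4}$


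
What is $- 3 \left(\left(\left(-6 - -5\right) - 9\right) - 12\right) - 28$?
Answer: $38$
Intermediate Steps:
$- 3 \left(\left(\left(-6 - -5\right) - 9\right) - 12\right) - 28 = - 3 \left(\left(\left(-6 + 5\right) - 9\right) - 12\right) - 28 = - 3 \left(\left(-1 - 9\right) - 12\right) - 28 = - 3 \left(-10 - 12\right) - 28 = \left(-3\right) \left(-22\right) - 28 = 66 - 28 = 38$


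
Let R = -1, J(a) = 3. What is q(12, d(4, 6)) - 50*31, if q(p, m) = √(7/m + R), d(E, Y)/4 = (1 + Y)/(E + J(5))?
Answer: -1550 + √3/2 ≈ -1549.1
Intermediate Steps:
d(E, Y) = 4*(1 + Y)/(3 + E) (d(E, Y) = 4*((1 + Y)/(E + 3)) = 4*((1 + Y)/(3 + E)) = 4*(1 + Y)/(3 + E))
q(p, m) = √(-1 + 7/m) (q(p, m) = √(7/m - 1) = √(-1 + 7/m))
q(12, d(4, 6)) - 50*31 = √((7 - 4*(1 + 6)/(3 + 4))/((4*(1 + 6)/(3 + 4)))) - 50*31 = √((7 - 4*7/7)/((4*7/7))) - 1550 = √((7 - 4*7/7)/((4*(⅐)*7))) - 1550 = √((7 - 1*4)/4) - 1550 = √((7 - 4)/4) - 1550 = √((¼)*3) - 1550 = √(¾) - 1550 = √3/2 - 1550 = -1550 + √3/2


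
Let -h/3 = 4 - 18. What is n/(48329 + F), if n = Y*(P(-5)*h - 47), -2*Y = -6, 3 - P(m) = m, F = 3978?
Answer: 867/52307 ≈ 0.016575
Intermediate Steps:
P(m) = 3 - m
h = 42 (h = -3*(4 - 18) = -3*(-14) = 42)
Y = 3 (Y = -½*(-6) = 3)
n = 867 (n = 3*((3 - 1*(-5))*42 - 47) = 3*((3 + 5)*42 - 47) = 3*(8*42 - 47) = 3*(336 - 47) = 3*289 = 867)
n/(48329 + F) = 867/(48329 + 3978) = 867/52307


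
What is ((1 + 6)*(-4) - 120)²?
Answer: 21904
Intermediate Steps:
((1 + 6)*(-4) - 120)² = (7*(-4) - 120)² = (-28 - 120)² = (-148)² = 21904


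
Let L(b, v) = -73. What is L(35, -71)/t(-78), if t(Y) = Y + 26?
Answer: 73/52 ≈ 1.4038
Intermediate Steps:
t(Y) = 26 + Y
L(35, -71)/t(-78) = -73/(26 - 78) = -73/(-52) = -73*(-1/52) = 73/52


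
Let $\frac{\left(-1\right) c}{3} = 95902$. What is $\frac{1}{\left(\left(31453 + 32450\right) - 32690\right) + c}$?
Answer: $- \frac{1}{256493} \approx -3.8987 \cdot 10^{-6}$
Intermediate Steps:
$c = -287706$ ($c = \left(-3\right) 95902 = -287706$)
$\frac{1}{\left(\left(31453 + 32450\right) - 32690\right) + c} = \frac{1}{\left(\left(31453 + 32450\right) - 32690\right) - 287706} = \frac{1}{\left(63903 - 32690\right) - 287706} = \frac{1}{31213 - 287706} = \frac{1}{-256493} = - \frac{1}{256493}$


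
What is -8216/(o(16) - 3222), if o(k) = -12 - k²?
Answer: 4108/1745 ≈ 2.3542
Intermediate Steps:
-8216/(o(16) - 3222) = -8216/((-12 - 1*16²) - 3222) = -8216/((-12 - 1*256) - 3222) = -8216/((-12 - 256) - 3222) = -8216/(-268 - 3222) = -8216/(-3490) = -8216*(-1/3490) = 4108/1745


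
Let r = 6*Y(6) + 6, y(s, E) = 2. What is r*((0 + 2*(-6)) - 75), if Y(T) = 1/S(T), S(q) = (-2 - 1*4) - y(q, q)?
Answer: -1827/4 ≈ -456.75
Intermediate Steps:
S(q) = -8 (S(q) = (-2 - 1*4) - 1*2 = (-2 - 4) - 2 = -6 - 2 = -8)
Y(T) = -⅛ (Y(T) = 1/(-8) = -⅛)
r = 21/4 (r = 6*(-⅛) + 6 = -¾ + 6 = 21/4 ≈ 5.2500)
r*((0 + 2*(-6)) - 75) = 21*((0 + 2*(-6)) - 75)/4 = 21*((0 - 12) - 75)/4 = 21*(-12 - 75)/4 = (21/4)*(-87) = -1827/4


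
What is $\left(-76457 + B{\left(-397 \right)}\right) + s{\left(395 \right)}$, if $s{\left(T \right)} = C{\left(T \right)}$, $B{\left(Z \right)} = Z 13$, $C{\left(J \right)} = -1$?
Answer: $-81619$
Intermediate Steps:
$B{\left(Z \right)} = 13 Z$
$s{\left(T \right)} = -1$
$\left(-76457 + B{\left(-397 \right)}\right) + s{\left(395 \right)} = \left(-76457 + 13 \left(-397\right)\right) - 1 = \left(-76457 - 5161\right) - 1 = -81618 - 1 = -81619$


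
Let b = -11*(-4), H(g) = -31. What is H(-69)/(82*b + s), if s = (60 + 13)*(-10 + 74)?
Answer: -31/8280 ≈ -0.0037440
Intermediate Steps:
s = 4672 (s = 73*64 = 4672)
b = 44
H(-69)/(82*b + s) = -31/(82*44 + 4672) = -31/(3608 + 4672) = -31/8280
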